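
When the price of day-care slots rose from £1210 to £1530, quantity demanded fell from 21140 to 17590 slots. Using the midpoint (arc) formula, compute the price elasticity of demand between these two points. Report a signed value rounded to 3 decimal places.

%ΔQ = (17590 − 21140) / [(21140 + 17590)/2] = -3550/19365 = -0.183320…
%ΔP = (1530 − 1210) / [(1210 + 1530)/2] = 320/1370 = 0.233576…
Arc Ed = %ΔQ / %ΔP = (-3550/19365) / (320/1370) = -0.78484…

-0.785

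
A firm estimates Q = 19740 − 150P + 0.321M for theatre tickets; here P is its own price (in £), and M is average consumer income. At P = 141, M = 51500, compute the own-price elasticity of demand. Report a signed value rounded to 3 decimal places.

At the given values, Q = 19740 − 150(141) + 0.321(51500) = 15121.5.
∂Q/∂P = −150.
E = (-150) × (141/15121.5) = -1.39867…

-1.399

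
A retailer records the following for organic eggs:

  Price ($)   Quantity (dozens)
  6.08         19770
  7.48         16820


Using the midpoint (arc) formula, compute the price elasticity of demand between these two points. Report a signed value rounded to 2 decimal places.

%ΔQ = (16820 − 19770) / [(19770 + 16820)/2] = -2950/18295 = -0.161246…
%ΔP = (7.48 − 6.08) / [(6.08 + 7.48)/2] = 1.4/6.78 = 0.206489…
Arc Ed = %ΔQ / %ΔP = (-2950/18295) / (1.4/6.78) = -0.7808…

-0.78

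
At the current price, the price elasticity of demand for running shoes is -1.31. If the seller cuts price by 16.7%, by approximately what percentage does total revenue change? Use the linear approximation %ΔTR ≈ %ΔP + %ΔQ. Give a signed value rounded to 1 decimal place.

+5.2%

%ΔQ ≈ Ed × %ΔP = (-1.31) × (-16.7%) = +21.8770%
%ΔTR ≈ %ΔP + %ΔQ = (-16.7%) + (+21.8770%) = +5.1770%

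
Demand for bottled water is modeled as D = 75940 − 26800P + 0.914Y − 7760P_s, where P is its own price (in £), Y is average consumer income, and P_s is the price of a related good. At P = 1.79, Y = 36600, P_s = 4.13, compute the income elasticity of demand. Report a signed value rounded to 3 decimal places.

At the given values, D = 75940 − 26800(1.79) + 0.914(36600) − 7760(4.13) = 29371.6.
∂D/∂Y = 0.914.
E = (0.914) × (36600/29371.6) = 1.13893…

1.139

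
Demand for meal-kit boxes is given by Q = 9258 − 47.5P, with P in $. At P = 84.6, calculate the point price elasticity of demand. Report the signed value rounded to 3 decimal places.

-0.767

dQ/dP = −47.5. At P = 84.6, Q = 9258 − 47.5(84.6) = 5239.5.
Ed = (dQ/dP)·(P/Q) = −47.5 × (84.6/5239.5) = -0.76696…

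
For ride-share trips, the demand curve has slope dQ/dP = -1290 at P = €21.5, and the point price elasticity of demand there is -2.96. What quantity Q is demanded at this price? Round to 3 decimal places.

Ed = (dQ/dP)·(P/Q) ⇒ Q = (dQ/dP)·P/Ed = (-1290)·21.5/(-2.96) = 9369.93243…

9369.932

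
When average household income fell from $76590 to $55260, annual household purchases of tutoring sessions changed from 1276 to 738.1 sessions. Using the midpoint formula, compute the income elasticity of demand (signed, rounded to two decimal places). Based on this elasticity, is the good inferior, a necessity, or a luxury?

1.65; luxury

%ΔQ = (738.1 − 1276)/[( 1276 + 738.1)/2] = -537.9/1007.05 = -0.534134…
%ΔIncome = (55260 − 76590)/[( 76590 + 55260)/2] = -21330/65925 = -0.323549…
E_income = (-537.9/1007.05) / (-21330/65925) = 1.6508…
E_income > 1 ⇒ normal good, luxury.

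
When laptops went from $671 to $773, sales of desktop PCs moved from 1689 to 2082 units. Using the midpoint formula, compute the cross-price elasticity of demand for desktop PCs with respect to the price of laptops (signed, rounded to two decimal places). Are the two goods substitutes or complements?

1.48; substitutes

%ΔQ_{desktop PCs} = (2082 − 1689)/avg = 393/1885.5 = 0.208432…
%ΔP_{laptops} = (773 − 671)/avg = 102/722 = 0.141274…
E_cross = (393/1885.5) / (102/722) = 1.4753…
E_cross > 0 ⇒ the goods are substitutes.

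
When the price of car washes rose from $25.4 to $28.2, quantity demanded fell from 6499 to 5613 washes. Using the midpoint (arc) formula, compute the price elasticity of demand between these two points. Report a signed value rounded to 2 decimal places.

-1.40

%ΔQ = (5613 − 6499) / [(6499 + 5613)/2] = -886/6056 = -0.146301…
%ΔP = (28.2 − 25.4) / [(25.4 + 28.2)/2] = 2.8/26.8 = 0.104477…
Arc Ed = %ΔQ / %ΔP = (-886/6056) / (2.8/26.8) = -1.4003…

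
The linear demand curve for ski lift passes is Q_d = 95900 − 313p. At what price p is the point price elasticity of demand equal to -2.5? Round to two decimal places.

218.85

Ed = −313p/(95900 − 313p). Set this equal to -2.5:
313p = 2.5·(95900 − 313p) ⇒ 313p(1 + 2.5) = 2.5·95900
p = 2.5·95900 / (313·3.5) = 218.8498…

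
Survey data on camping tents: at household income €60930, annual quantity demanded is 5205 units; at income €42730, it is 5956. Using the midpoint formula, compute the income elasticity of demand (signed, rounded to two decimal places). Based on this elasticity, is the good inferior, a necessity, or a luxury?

-0.38; inferior

%ΔQ = (5956 − 5205)/[( 5205 + 5956)/2] = 751/5580.5 = 0.134575…
%ΔIncome = (42730 − 60930)/[( 60930 + 42730)/2] = -18200/51830 = -0.351147…
E_income = (751/5580.5) / (-18200/51830) = -0.3832…
E_income < 0 ⇒ inferior good.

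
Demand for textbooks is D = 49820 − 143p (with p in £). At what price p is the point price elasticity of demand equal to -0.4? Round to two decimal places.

Ed = −143p/(49820 − 143p). Set this equal to -0.4:
143p = 0.4·(49820 − 143p) ⇒ 143p(1 + 0.4) = 0.4·49820
p = 0.4·49820 / (143·1.4) = 99.5404…

99.54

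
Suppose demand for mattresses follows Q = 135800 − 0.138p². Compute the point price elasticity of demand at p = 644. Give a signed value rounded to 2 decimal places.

dQ/dp = −2·0.138·p = -177.744. At p = 644, Q = 78566.432.
Ed = (dQ/dp)·(p/Q) = (-177.744) × (644/78566.432) = -1.4569…

-1.46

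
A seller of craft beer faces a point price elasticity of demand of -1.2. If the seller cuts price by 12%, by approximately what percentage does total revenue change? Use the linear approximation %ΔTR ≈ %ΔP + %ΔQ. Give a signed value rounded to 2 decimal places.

+2.40%

%ΔQ ≈ Ed × %ΔP = (-1.2) × (-12%) = +14.4000%
%ΔTR ≈ %ΔP + %ΔQ = (-12%) + (+14.4000%) = +2.4000%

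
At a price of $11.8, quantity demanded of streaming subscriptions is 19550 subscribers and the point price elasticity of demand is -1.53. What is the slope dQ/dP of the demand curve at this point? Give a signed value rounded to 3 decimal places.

-2534.873

Ed = (dQ/dP)·(P/Q) ⇒ dQ/dP = Ed·Q/P = (-1.53)·19550/11.8 = -2534.87288…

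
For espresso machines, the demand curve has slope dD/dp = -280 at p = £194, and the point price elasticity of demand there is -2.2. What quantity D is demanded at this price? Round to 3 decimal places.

24690.909

Ed = (dD/dp)·(p/D) ⇒ D = (dD/dp)·p/Ed = (-280)·194/(-2.2) = 24690.90909…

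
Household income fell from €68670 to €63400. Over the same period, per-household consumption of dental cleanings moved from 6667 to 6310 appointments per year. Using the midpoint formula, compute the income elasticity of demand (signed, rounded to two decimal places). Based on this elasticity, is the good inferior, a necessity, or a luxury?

%ΔQ = (6310 − 6667)/[( 6667 + 6310)/2] = -357/6488.5 = -0.055020…
%ΔIncome = (63400 − 68670)/[( 68670 + 63400)/2] = -5270/66035 = -0.079806…
E_income = (-357/6488.5) / (-5270/66035) = 0.6894…
0 < E_income < 1 ⇒ normal good, necessity.

0.69; necessity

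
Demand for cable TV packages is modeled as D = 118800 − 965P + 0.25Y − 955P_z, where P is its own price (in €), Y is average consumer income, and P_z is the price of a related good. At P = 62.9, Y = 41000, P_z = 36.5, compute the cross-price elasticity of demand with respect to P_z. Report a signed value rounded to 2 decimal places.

At the given values, D = 118800 − 965(62.9) + 0.25(41000) − 955(36.5) = 33494.
∂D/∂P_z = -955.
E = (-955) × (36.5/33494) = -1.0407…

-1.04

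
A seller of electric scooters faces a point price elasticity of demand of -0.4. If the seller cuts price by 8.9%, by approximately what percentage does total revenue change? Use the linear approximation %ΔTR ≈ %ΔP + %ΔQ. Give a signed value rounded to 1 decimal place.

-5.3%

%ΔQ ≈ Ed × %ΔP = (-0.4) × (-8.9%) = +3.5600%
%ΔTR ≈ %ΔP + %ΔQ = (-8.9%) + (+3.5600%) = -5.3400%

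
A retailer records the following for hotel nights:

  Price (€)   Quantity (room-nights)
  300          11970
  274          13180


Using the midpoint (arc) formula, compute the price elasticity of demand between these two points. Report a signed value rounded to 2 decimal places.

-1.06

%ΔQ = (13180 − 11970) / [(11970 + 13180)/2] = 1210/12575 = 0.096222…
%ΔP = (274 − 300) / [(300 + 274)/2] = -26/287 = -0.090592…
Arc Ed = %ΔQ / %ΔP = (1210/12575) / (-26/287) = -1.0621…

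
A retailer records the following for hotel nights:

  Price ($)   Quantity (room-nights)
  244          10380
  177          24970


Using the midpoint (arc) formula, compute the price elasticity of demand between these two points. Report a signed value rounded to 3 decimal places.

%ΔQ = (24970 − 10380) / [(10380 + 24970)/2] = 14590/17675 = 0.825459…
%ΔP = (177 − 244) / [(244 + 177)/2] = -67/210.5 = -0.318289…
Arc Ed = %ΔQ / %ΔP = (14590/17675) / (-67/210.5) = -2.59342…

-2.593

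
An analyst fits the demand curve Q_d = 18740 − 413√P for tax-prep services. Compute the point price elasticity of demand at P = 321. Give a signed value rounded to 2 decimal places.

-0.33

dQ_d/dP = −413/(2√P) = -11.5257. At P = 321, Q_d = 11340.5.
Ed = (dQ_d/dP)·(P/Q_d) = (-11.5257) × (321/11340.5) = -0.3262…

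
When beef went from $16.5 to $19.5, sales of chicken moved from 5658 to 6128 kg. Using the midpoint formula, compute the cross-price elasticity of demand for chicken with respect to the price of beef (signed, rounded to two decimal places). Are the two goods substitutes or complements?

0.48; substitutes

%ΔQ_{chicken} = (6128 − 5658)/avg = 470/5893 = 0.079755…
%ΔP_{beef} = (19.5 − 16.5)/avg = 3/18 = 0.166666…
E_cross = (470/5893) / (3/18) = 0.4785…
E_cross > 0 ⇒ the goods are substitutes.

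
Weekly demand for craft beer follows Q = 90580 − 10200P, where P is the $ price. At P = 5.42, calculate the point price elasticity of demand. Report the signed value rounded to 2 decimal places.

-1.57

dQ/dP = −10200. At P = 5.42, Q = 90580 − 10200(5.42) = 35296.
Ed = (dQ/dP)·(P/Q) = −10200 × (5.42/35296) = -1.5662…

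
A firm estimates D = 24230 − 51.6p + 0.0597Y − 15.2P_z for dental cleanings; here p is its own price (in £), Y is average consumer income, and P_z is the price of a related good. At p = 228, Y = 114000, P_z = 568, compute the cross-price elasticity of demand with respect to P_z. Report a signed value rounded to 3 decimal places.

-0.812

At the given values, D = 24230 − 51.6(228) + 0.0597(114000) − 15.2(568) = 10637.4.
∂D/∂P_z = -15.2.
E = (-15.2) × (568/10637.4) = -0.81162…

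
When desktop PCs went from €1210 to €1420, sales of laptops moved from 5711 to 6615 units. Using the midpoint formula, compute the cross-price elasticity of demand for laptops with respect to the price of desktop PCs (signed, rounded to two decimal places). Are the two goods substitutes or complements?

%ΔQ_{laptops} = (6615 − 5711)/avg = 904/6163 = 0.146681…
%ΔP_{desktop PCs} = (1420 − 1210)/avg = 210/1315 = 0.159695…
E_cross = (904/6163) / (210/1315) = 0.9185…
E_cross > 0 ⇒ the goods are substitutes.

0.92; substitutes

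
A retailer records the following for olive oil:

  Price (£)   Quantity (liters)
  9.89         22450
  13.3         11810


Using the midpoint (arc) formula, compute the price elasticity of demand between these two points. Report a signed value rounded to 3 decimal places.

-2.112

%ΔQ = (11810 − 22450) / [(22450 + 11810)/2] = -10640/17130 = -0.621132…
%ΔP = (13.3 − 9.89) / [(9.89 + 13.3)/2] = 3.41/11.595 = 0.294092…
Arc Ed = %ΔQ / %ΔP = (-10640/17130) / (3.41/11.595) = -2.11203…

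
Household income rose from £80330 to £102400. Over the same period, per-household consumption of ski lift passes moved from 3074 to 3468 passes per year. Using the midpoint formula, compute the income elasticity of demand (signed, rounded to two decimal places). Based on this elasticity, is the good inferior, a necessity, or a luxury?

%ΔQ = (3468 − 3074)/[( 3074 + 3468)/2] = 394/3271 = 0.120452…
%ΔIncome = (102400 − 80330)/[( 80330 + 102400)/2] = 22070/91365 = 0.241558…
E_income = (394/3271) / (22070/91365) = 0.4986…
0 < E_income < 1 ⇒ normal good, necessity.

0.50; necessity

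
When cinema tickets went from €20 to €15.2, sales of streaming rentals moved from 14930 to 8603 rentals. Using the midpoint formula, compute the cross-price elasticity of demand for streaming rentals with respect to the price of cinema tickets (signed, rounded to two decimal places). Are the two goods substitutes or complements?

%ΔQ_{streaming rentals} = (8603 − 14930)/avg = -6327/11766.5 = -0.537712…
%ΔP_{cinema tickets} = (15.2 − 20)/avg = -4.8/17.6 = -0.272727…
E_cross = (-6327/11766.5) / (-4.8/17.6) = 1.9716…
E_cross > 0 ⇒ the goods are substitutes.

1.97; substitutes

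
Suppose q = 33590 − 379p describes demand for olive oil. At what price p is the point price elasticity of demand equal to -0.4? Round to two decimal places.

25.32

Ed = −379p/(33590 − 379p). Set this equal to -0.4:
379p = 0.4·(33590 − 379p) ⇒ 379p(1 + 0.4) = 0.4·33590
p = 0.4·33590 / (379·1.4) = 25.3222…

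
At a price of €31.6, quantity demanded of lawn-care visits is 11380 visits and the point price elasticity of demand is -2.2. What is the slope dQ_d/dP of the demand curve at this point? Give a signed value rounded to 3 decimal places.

Ed = (dQ_d/dP)·(P/Q_d) ⇒ dQ_d/dP = Ed·Q_d/P = (-2.2)·11380/31.6 = -792.27848…

-792.278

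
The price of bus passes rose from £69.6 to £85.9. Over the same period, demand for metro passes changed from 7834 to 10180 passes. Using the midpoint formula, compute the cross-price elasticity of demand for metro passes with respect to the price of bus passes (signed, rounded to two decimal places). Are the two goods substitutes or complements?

%ΔQ_{metro passes} = (10180 − 7834)/avg = 2346/9007 = 0.260464…
%ΔP_{bus passes} = (85.9 − 69.6)/avg = 16.3/77.75 = 0.209646…
E_cross = (2346/9007) / (16.3/77.75) = 1.2423…
E_cross > 0 ⇒ the goods are substitutes.

1.24; substitutes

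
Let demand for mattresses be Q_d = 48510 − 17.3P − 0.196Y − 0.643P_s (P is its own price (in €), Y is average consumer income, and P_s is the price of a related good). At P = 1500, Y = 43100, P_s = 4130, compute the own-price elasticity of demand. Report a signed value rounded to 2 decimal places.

-2.27

At the given values, Q_d = 48510 − 17.3(1500) − 0.196(43100) − 0.643(4130) = 11456.81.
∂Q_d/∂P = −17.3.
E = (-17.3) × (1500/11456.81) = -2.2650…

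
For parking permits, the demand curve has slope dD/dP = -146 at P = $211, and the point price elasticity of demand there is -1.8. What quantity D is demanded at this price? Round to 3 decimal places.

17114.444

Ed = (dD/dP)·(P/D) ⇒ D = (dD/dP)·P/Ed = (-146)·211/(-1.8) = 17114.44444…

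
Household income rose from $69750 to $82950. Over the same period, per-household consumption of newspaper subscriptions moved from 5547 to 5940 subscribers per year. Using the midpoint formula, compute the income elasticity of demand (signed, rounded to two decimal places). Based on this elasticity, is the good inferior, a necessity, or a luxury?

%ΔQ = (5940 − 5547)/[( 5547 + 5940)/2] = 393/5743.5 = 0.068425…
%ΔIncome = (82950 − 69750)/[( 69750 + 82950)/2] = 13200/76350 = 0.172888…
E_income = (393/5743.5) / (13200/76350) = 0.3957…
0 < E_income < 1 ⇒ normal good, necessity.

0.40; necessity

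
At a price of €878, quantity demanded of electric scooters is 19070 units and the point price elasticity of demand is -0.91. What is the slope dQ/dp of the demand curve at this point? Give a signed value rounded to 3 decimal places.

Ed = (dQ/dp)·(p/Q) ⇒ dQ/dp = Ed·Q/p = (-0.91)·19070/878 = -19.76503…

-19.765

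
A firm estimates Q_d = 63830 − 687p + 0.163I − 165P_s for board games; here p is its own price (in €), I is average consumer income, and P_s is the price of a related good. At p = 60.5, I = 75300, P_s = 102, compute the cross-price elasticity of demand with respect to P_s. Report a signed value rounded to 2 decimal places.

-0.95

At the given values, Q_d = 63830 − 687(60.5) + 0.163(75300) − 165(102) = 17710.4.
∂Q_d/∂P_s = -165.
E = (-165) × (102/17710.4) = -0.9502…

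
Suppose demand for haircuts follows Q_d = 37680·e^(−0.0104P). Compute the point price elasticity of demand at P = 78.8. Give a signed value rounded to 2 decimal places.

dQ_d/dP = −0.0104·Q_d = -172.676. At P = 78.8, Q_d = 16603.4.
Ed = (dQ_d/dP)·(P/Q_d) = (-172.676) × (78.8/16603.4) = -0.8195…

-0.82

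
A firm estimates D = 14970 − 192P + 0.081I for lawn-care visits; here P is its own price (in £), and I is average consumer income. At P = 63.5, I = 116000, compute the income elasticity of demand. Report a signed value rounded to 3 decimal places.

0.772

At the given values, D = 14970 − 192(63.5) + 0.081(116000) = 12174.
∂D/∂I = 0.081.
E = (0.081) × (116000/12174) = 0.77180…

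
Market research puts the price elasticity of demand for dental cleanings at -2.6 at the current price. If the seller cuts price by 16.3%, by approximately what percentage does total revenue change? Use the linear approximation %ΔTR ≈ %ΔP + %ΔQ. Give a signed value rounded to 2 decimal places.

+26.08%

%ΔQ ≈ Ed × %ΔP = (-2.6) × (-16.3%) = +42.3800%
%ΔTR ≈ %ΔP + %ΔQ = (-16.3%) + (+42.3800%) = +26.0800%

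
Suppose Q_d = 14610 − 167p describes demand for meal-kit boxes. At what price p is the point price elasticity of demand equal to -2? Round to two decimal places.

Ed = −167p/(14610 − 167p). Set this equal to -2:
167p = 2·(14610 − 167p) ⇒ 167p(1 + 2) = 2·14610
p = 2·14610 / (167·3) = 58.3233…

58.32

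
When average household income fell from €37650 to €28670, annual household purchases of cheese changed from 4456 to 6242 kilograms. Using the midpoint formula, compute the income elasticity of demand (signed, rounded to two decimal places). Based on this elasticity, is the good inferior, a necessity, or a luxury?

-1.23; inferior

%ΔQ = (6242 − 4456)/[( 4456 + 6242)/2] = 1786/5349 = 0.333894…
%ΔIncome = (28670 − 37650)/[( 37650 + 28670)/2] = -8980/33160 = -0.270808…
E_income = (1786/5349) / (-8980/33160) = -1.2329…
E_income < 0 ⇒ inferior good.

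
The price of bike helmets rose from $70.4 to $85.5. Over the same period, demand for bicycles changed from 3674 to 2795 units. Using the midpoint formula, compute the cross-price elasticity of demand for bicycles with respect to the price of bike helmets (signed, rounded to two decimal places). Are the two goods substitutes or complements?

%ΔQ_{bicycles} = (2795 − 3674)/avg = -879/3234.5 = -0.271757…
%ΔP_{bike helmets} = (85.5 − 70.4)/avg = 15.1/77.95 = 0.193713…
E_cross = (-879/3234.5) / (15.1/77.95) = -1.4028…
E_cross < 0 ⇒ the goods are complements.

-1.40; complements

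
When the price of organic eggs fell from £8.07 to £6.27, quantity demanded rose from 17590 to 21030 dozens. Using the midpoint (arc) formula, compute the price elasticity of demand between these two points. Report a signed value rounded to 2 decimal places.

%ΔQ = (21030 − 17590) / [(17590 + 21030)/2] = 3440/19310 = 0.178146…
%ΔP = (6.27 − 8.07) / [(8.07 + 6.27)/2] = -1.8/7.17 = -0.251046…
Arc Ed = %ΔQ / %ΔP = (3440/19310) / (-1.8/7.17) = -0.7096…

-0.71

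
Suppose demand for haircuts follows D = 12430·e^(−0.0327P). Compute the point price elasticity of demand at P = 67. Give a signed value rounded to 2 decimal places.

-2.19

dD/dP = −0.0327·D = -45.4489. At P = 67, D = 1389.87.
Ed = (dD/dP)·(P/D) = (-45.4489) × (67/1389.87) = -2.1909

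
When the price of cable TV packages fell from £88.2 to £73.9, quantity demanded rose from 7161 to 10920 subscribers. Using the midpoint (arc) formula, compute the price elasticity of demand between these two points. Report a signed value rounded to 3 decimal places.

%ΔQ = (10920 − 7161) / [(7161 + 10920)/2] = 3759/9040.5 = 0.415795…
%ΔP = (73.9 − 88.2) / [(88.2 + 73.9)/2] = -14.3/81.05 = -0.176434…
Arc Ed = %ΔQ / %ΔP = (3759/9040.5) / (-14.3/81.05) = -2.35665…

-2.357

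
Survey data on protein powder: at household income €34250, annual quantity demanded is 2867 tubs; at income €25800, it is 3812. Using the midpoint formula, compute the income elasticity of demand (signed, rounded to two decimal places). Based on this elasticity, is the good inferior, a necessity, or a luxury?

%ΔQ = (3812 − 2867)/[( 2867 + 3812)/2] = 945/3339.5 = 0.282976…
%ΔIncome = (25800 − 34250)/[( 34250 + 25800)/2] = -8450/30025 = -0.281432…
E_income = (945/3339.5) / (-8450/30025) = -1.0054…
E_income < 0 ⇒ inferior good.

-1.01; inferior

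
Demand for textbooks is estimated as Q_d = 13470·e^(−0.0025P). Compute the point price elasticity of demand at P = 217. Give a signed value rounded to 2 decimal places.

-0.54

dQ_d/dP = −0.0025·Q_d = -19.575. At P = 217, Q_d = 7830.02.
Ed = (dQ_d/dP)·(P/Q_d) = (-19.575) × (217/7830.02) = -0.5425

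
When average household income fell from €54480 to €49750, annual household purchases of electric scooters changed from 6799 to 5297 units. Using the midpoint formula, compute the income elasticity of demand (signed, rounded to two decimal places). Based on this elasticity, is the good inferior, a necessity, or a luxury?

%ΔQ = (5297 − 6799)/[( 6799 + 5297)/2] = -1502/6048 = -0.248346…
%ΔIncome = (49750 − 54480)/[( 54480 + 49750)/2] = -4730/52115 = -0.090760…
E_income = (-1502/6048) / (-4730/52115) = 2.7362…
E_income > 1 ⇒ normal good, luxury.

2.74; luxury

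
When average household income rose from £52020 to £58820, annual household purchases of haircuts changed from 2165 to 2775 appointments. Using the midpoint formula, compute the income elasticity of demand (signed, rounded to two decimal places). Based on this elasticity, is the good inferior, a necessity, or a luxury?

%ΔQ = (2775 − 2165)/[( 2165 + 2775)/2] = 610/2470 = 0.246963…
%ΔIncome = (58820 − 52020)/[( 52020 + 58820)/2] = 6800/55420 = 0.122699…
E_income = (610/2470) / (6800/55420) = 2.0127…
E_income > 1 ⇒ normal good, luxury.

2.01; luxury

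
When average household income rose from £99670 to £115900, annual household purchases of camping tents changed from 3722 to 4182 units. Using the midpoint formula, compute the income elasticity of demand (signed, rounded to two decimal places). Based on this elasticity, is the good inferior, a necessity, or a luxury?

0.77; necessity

%ΔQ = (4182 − 3722)/[( 3722 + 4182)/2] = 460/3952 = 0.116396…
%ΔIncome = (115900 − 99670)/[( 99670 + 115900)/2] = 16230/107785 = 0.150577…
E_income = (460/3952) / (16230/107785) = 0.7730…
0 < E_income < 1 ⇒ normal good, necessity.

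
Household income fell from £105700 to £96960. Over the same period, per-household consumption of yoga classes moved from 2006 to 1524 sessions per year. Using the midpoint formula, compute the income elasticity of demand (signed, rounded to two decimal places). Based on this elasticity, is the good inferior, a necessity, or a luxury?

3.17; luxury

%ΔQ = (1524 − 2006)/[( 2006 + 1524)/2] = -482/1765 = -0.273087…
%ΔIncome = (96960 − 105700)/[( 105700 + 96960)/2] = -8740/101330 = -0.086252…
E_income = (-482/1765) / (-8740/101330) = 3.1661…
E_income > 1 ⇒ normal good, luxury.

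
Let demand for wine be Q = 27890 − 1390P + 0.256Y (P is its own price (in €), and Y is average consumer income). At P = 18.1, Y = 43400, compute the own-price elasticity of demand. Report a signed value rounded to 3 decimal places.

-1.818

At the given values, Q = 27890 − 1390(18.1) + 0.256(43400) = 13841.4.
∂Q/∂P = −1390.
E = (-1390) × (18.1/13841.4) = -1.81766…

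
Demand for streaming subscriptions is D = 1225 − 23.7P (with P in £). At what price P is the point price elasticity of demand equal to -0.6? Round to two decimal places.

19.38

Ed = −23.7P/(1225 − 23.7P). Set this equal to -0.6:
23.7P = 0.6·(1225 − 23.7P) ⇒ 23.7P(1 + 0.6) = 0.6·1225
P = 0.6·1225 / (23.7·1.6) = 19.3829…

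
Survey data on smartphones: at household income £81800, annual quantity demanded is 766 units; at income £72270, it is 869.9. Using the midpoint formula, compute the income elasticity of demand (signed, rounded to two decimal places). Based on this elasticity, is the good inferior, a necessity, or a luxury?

-1.03; inferior

%ΔQ = (869.9 − 766)/[( 766 + 869.9)/2] = 103.9/817.95 = 0.127024…
%ΔIncome = (72270 − 81800)/[( 81800 + 72270)/2] = -9530/77035 = -0.123710…
E_income = (103.9/817.95) / (-9530/77035) = -1.0267…
E_income < 0 ⇒ inferior good.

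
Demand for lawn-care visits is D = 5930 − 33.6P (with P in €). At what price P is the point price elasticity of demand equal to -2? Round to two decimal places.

117.66

Ed = −33.6P/(5930 − 33.6P). Set this equal to -2:
33.6P = 2·(5930 − 33.6P) ⇒ 33.6P(1 + 2) = 2·5930
P = 2·5930 / (33.6·3) = 117.6587…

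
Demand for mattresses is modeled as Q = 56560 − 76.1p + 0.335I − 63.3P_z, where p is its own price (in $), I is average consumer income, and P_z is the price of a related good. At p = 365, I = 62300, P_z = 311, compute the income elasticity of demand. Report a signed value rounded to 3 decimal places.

0.696

At the given values, Q = 56560 − 76.1(365) + 0.335(62300) − 63.3(311) = 29967.7.
∂Q/∂I = 0.335.
E = (0.335) × (62300/29967.7) = 0.69643…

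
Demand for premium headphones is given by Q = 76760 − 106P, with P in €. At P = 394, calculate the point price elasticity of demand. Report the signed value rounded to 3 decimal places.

dQ/dP = −106. At P = 394, Q = 76760 − 106(394) = 34996.
Ed = (dQ/dP)·(P/Q) = −106 × (394/34996) = -1.19339…

-1.193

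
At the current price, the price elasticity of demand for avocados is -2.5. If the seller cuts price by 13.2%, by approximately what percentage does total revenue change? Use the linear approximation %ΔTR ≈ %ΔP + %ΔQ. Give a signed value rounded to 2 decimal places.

+19.80%

%ΔQ ≈ Ed × %ΔP = (-2.5) × (-13.2%) = +33.0000%
%ΔTR ≈ %ΔP + %ΔQ = (-13.2%) + (+33.0000%) = +19.8000%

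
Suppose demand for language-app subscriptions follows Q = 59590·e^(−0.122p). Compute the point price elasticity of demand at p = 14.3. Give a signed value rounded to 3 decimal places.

dQ/dp = −0.122·Q = -1270.17. At p = 14.3, Q = 10411.3.
Ed = (dQ/dp)·(p/Q) = (-1270.17) × (14.3/10411.3) = -1.7446

-1.745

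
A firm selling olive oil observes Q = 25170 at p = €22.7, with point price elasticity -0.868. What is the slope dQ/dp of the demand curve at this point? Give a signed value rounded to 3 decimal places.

-962.448

Ed = (dQ/dp)·(p/Q) ⇒ dQ/dp = Ed·Q/p = (-0.868)·25170/22.7 = -962.44757…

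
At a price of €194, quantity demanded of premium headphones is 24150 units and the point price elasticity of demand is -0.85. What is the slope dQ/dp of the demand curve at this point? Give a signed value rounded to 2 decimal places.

-105.81

Ed = (dQ/dp)·(p/Q) ⇒ dQ/dp = Ed·Q/p = (-0.85)·24150/194 = -105.8118…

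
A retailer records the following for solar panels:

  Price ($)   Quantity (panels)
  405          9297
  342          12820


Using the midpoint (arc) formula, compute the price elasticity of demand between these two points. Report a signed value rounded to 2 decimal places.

%ΔQ = (12820 − 9297) / [(9297 + 12820)/2] = 3523/11058.5 = 0.318578…
%ΔP = (342 − 405) / [(405 + 342)/2] = -63/373.5 = -0.168674…
Arc Ed = %ΔQ / %ΔP = (3523/11058.5) / (-63/373.5) = -1.8887…

-1.89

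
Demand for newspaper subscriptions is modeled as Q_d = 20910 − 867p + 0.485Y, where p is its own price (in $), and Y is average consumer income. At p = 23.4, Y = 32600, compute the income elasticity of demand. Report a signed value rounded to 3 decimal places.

At the given values, Q_d = 20910 − 867(23.4) + 0.485(32600) = 16433.2.
∂Q_d/∂Y = 0.485.
E = (0.485) × (32600/16433.2) = 0.96213…

0.962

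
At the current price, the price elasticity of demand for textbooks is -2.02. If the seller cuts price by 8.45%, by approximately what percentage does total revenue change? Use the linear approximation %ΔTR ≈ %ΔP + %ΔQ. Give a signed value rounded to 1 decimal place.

%ΔQ ≈ Ed × %ΔP = (-2.02) × (-8.45%) = +17.0690%
%ΔTR ≈ %ΔP + %ΔQ = (-8.45%) + (+17.0690%) = +8.6190%

+8.6%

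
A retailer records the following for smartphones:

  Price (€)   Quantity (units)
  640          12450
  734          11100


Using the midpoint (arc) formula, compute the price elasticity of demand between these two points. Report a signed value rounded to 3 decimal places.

-0.838

%ΔQ = (11100 − 12450) / [(12450 + 11100)/2] = -1350/11775 = -0.114649…
%ΔP = (734 − 640) / [(640 + 734)/2] = 94/687 = 0.136826…
Arc Ed = %ΔQ / %ΔP = (-1350/11775) / (94/687) = -0.83791…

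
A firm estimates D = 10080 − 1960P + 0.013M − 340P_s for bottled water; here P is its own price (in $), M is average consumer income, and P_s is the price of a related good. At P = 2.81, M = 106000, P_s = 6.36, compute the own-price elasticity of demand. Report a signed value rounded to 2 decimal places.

At the given values, D = 10080 − 1960(2.81) + 0.013(106000) − 340(6.36) = 3788.
∂D/∂P = −1960.
E = (-1960) × (2.81/3788) = -1.4539…

-1.45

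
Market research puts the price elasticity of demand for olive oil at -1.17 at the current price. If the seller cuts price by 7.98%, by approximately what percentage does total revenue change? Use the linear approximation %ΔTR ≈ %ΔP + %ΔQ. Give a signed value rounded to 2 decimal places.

+1.36%

%ΔQ ≈ Ed × %ΔP = (-1.17) × (-7.98%) = +9.3366%
%ΔTR ≈ %ΔP + %ΔQ = (-7.98%) + (+9.3366%) = +1.3566%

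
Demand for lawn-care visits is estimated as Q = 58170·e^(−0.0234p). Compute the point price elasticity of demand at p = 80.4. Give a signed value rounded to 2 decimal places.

dQ/dp = −0.0234·Q = -207.42. At p = 80.4, Q = 8864.1.
Ed = (dQ/dp)·(p/Q) = (-207.42) × (80.4/8864.1) = -1.8813…

-1.88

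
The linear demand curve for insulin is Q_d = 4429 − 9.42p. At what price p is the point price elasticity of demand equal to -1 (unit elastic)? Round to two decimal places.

235.08

Ed = −9.42p/(4429 − 9.42p). Set this equal to -1:
9.42p = 1·(4429 − 9.42p) ⇒ 9.42p(1 + 1) = 1·4429
p = 1·4429 / (9.42·2) = 235.0849…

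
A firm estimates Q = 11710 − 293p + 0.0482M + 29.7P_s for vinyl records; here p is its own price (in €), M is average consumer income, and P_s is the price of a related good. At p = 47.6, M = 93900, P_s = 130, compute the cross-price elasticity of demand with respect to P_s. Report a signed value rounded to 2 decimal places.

0.63

At the given values, Q = 11710 − 293(47.6) + 0.0482(93900) + 29.7(130) = 6150.18.
∂Q/∂P_s = 29.7.
E = (29.7) × (130/6150.18) = 0.6277…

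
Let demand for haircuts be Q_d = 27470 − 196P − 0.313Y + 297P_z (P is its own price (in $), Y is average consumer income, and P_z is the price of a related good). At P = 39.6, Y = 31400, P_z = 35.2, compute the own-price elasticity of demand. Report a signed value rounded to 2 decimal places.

At the given values, Q_d = 27470 − 196(39.6) − 0.313(31400) + 297(35.2) = 20334.6.
∂Q_d/∂P = −196.
E = (-196) × (39.6/20334.6) = -0.3816…

-0.38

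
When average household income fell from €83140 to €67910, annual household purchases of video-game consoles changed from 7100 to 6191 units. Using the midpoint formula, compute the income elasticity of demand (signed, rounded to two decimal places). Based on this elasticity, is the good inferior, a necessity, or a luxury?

%ΔQ = (6191 − 7100)/[( 7100 + 6191)/2] = -909/6645.5 = -0.136784…
%ΔIncome = (67910 − 83140)/[( 83140 + 67910)/2] = -15230/75525 = -0.201655…
E_income = (-909/6645.5) / (-15230/75525) = 0.6783…
0 < E_income < 1 ⇒ normal good, necessity.

0.68; necessity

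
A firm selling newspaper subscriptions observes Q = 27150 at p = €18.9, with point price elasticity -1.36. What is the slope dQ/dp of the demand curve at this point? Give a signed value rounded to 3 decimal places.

-1953.651

Ed = (dQ/dp)·(p/Q) ⇒ dQ/dp = Ed·Q/p = (-1.36)·27150/18.9 = -1953.65079…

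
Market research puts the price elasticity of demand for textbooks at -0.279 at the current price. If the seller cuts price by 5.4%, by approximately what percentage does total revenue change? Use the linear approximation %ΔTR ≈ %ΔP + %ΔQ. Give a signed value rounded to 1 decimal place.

%ΔQ ≈ Ed × %ΔP = (-0.279) × (-5.4%) = +1.5066%
%ΔTR ≈ %ΔP + %ΔQ = (-5.4%) + (+1.5066%) = -3.8934%

-3.9%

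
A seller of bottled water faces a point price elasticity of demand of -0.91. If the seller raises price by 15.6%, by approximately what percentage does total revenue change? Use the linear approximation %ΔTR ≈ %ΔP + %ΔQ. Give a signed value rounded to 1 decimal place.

%ΔQ ≈ Ed × %ΔP = (-0.91) × (+15.6%) = -14.1960%
%ΔTR ≈ %ΔP + %ΔQ = (+15.6%) + (-14.1960%) = +1.4040%

+1.4%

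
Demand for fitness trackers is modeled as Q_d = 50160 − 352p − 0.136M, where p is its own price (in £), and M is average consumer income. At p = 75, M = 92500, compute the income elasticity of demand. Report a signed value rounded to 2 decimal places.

-1.13

At the given values, Q_d = 50160 − 352(75) − 0.136(92500) = 11180.
∂Q_d/∂M = -0.136.
E = (-0.136) × (92500/11180) = -1.1252…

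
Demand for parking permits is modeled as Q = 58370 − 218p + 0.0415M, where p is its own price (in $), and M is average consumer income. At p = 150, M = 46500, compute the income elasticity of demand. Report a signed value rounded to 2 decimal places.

At the given values, Q = 58370 − 218(150) + 0.0415(46500) = 27599.75.
∂Q/∂M = 0.0415.
E = (0.0415) × (46500/27599.75) = 0.0699…

0.07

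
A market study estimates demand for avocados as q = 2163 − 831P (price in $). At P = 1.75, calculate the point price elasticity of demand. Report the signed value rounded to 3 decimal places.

-2.052

dq/dP = −831. At P = 1.75, q = 2163 − 831(1.75) = 708.75.
Ed = (dq/dP)·(P/q) = −831 × (1.75/708.75) = -2.05185…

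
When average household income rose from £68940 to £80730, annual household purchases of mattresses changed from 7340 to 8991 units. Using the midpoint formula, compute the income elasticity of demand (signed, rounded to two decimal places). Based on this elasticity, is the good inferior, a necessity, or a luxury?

%ΔQ = (8991 − 7340)/[( 7340 + 8991)/2] = 1651/8165.5 = 0.202192…
%ΔIncome = (80730 − 68940)/[( 68940 + 80730)/2] = 11790/74835 = 0.157546…
E_income = (1651/8165.5) / (11790/74835) = 1.2833…
E_income > 1 ⇒ normal good, luxury.

1.28; luxury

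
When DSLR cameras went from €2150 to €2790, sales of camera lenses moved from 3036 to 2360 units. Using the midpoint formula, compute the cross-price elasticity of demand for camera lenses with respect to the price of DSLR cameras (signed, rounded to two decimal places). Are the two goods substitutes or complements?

%ΔQ_{camera lenses} = (2360 − 3036)/avg = -676/2698 = -0.250555…
%ΔP_{DSLR cameras} = (2790 − 2150)/avg = 640/2470 = 0.259109…
E_cross = (-676/2698) / (640/2470) = -0.9669…
E_cross < 0 ⇒ the goods are complements.

-0.97; complements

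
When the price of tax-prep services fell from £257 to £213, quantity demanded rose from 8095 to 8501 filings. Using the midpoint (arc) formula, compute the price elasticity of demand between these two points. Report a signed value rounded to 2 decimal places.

%ΔQ = (8501 − 8095) / [(8095 + 8501)/2] = 406/8298 = 0.048927…
%ΔP = (213 − 257) / [(257 + 213)/2] = -44/235 = -0.187234…
Arc Ed = %ΔQ / %ΔP = (406/8298) / (-44/235) = -0.2613…

-0.26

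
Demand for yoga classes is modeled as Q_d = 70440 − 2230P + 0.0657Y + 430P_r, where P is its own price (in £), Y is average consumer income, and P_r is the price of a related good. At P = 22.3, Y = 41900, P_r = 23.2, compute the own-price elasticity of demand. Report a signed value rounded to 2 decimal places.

-1.49

At the given values, Q_d = 70440 − 2230(22.3) + 0.0657(41900) + 430(23.2) = 33439.83.
∂Q_d/∂P = −2230.
E = (-2230) × (22.3/33439.83) = -1.4871…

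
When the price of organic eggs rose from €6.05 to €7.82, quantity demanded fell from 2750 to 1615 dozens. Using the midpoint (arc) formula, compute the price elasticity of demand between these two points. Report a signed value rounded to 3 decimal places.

-2.038

%ΔQ = (1615 − 2750) / [(2750 + 1615)/2] = -1135/2182.5 = -0.520045…
%ΔP = (7.82 − 6.05) / [(6.05 + 7.82)/2] = 1.77/6.935 = 0.255227…
Arc Ed = %ΔQ / %ΔP = (-1135/2182.5) / (1.77/6.935) = -2.03758…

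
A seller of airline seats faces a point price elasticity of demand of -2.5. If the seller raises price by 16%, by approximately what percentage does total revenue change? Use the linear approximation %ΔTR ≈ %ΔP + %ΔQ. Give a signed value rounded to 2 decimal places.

%ΔQ ≈ Ed × %ΔP = (-2.5) × (+16%) = -40.0000%
%ΔTR ≈ %ΔP + %ΔQ = (+16%) + (-40.0000%) = -24.0000%

-24.00%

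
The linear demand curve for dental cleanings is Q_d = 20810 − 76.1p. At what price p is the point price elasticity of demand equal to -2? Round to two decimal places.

Ed = −76.1p/(20810 − 76.1p). Set this equal to -2:
76.1p = 2·(20810 − 76.1p) ⇒ 76.1p(1 + 2) = 2·20810
p = 2·20810 / (76.1·3) = 182.3039…

182.30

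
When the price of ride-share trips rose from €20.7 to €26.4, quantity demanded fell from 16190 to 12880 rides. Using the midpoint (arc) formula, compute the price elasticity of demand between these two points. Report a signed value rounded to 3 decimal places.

%ΔQ = (12880 − 16190) / [(16190 + 12880)/2] = -3310/14535 = -0.227726…
%ΔP = (26.4 − 20.7) / [(20.7 + 26.4)/2] = 5.7/23.55 = 0.242038…
Arc Ed = %ΔQ / %ΔP = (-3310/14535) / (5.7/23.55) = -0.94086…

-0.941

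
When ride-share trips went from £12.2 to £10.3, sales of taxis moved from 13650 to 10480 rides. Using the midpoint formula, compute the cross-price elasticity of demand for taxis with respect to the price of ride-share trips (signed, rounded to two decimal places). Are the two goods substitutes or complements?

1.56; substitutes

%ΔQ_{taxis} = (10480 − 13650)/avg = -3170/12065 = -0.262743…
%ΔP_{ride-share trips} = (10.3 − 12.2)/avg = -1.9/11.25 = -0.168888…
E_cross = (-3170/12065) / (-1.9/11.25) = 1.5557…
E_cross > 0 ⇒ the goods are substitutes.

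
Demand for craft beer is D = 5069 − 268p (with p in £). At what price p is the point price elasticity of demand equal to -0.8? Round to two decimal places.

8.41

Ed = −268p/(5069 − 268p). Set this equal to -0.8:
268p = 0.8·(5069 − 268p) ⇒ 268p(1 + 0.8) = 0.8·5069
p = 0.8·5069 / (268·1.8) = 8.4063…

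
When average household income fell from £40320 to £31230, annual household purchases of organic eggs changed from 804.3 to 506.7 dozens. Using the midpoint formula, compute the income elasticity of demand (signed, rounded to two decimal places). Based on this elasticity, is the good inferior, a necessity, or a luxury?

1.79; luxury

%ΔQ = (506.7 − 804.3)/[( 804.3 + 506.7)/2] = -297.6/655.5 = -0.454004…
%ΔIncome = (31230 − 40320)/[( 40320 + 31230)/2] = -9090/35775 = -0.254088…
E_income = (-297.6/655.5) / (-9090/35775) = 1.7868…
E_income > 1 ⇒ normal good, luxury.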